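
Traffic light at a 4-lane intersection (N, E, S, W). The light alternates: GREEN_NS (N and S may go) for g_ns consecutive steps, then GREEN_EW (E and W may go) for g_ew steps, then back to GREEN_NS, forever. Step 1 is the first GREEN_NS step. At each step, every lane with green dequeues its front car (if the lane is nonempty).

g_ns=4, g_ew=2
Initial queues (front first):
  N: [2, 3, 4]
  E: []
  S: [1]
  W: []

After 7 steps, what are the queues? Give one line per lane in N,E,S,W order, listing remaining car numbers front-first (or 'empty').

Step 1 [NS]: N:car2-GO,E:wait,S:car1-GO,W:wait | queues: N=2 E=0 S=0 W=0
Step 2 [NS]: N:car3-GO,E:wait,S:empty,W:wait | queues: N=1 E=0 S=0 W=0
Step 3 [NS]: N:car4-GO,E:wait,S:empty,W:wait | queues: N=0 E=0 S=0 W=0

N: empty
E: empty
S: empty
W: empty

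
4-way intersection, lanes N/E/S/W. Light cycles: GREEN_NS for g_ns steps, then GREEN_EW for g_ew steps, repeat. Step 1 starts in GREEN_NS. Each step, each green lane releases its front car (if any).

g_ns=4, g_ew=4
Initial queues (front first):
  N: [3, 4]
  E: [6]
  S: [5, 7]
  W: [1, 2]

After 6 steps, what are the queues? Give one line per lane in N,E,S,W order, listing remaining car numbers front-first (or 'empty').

Step 1 [NS]: N:car3-GO,E:wait,S:car5-GO,W:wait | queues: N=1 E=1 S=1 W=2
Step 2 [NS]: N:car4-GO,E:wait,S:car7-GO,W:wait | queues: N=0 E=1 S=0 W=2
Step 3 [NS]: N:empty,E:wait,S:empty,W:wait | queues: N=0 E=1 S=0 W=2
Step 4 [NS]: N:empty,E:wait,S:empty,W:wait | queues: N=0 E=1 S=0 W=2
Step 5 [EW]: N:wait,E:car6-GO,S:wait,W:car1-GO | queues: N=0 E=0 S=0 W=1
Step 6 [EW]: N:wait,E:empty,S:wait,W:car2-GO | queues: N=0 E=0 S=0 W=0

N: empty
E: empty
S: empty
W: empty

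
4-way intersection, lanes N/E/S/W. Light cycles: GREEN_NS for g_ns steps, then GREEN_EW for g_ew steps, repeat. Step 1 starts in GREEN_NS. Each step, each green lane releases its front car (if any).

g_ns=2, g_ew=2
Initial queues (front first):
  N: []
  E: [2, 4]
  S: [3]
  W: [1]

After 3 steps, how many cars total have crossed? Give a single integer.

Answer: 3

Derivation:
Step 1 [NS]: N:empty,E:wait,S:car3-GO,W:wait | queues: N=0 E=2 S=0 W=1
Step 2 [NS]: N:empty,E:wait,S:empty,W:wait | queues: N=0 E=2 S=0 W=1
Step 3 [EW]: N:wait,E:car2-GO,S:wait,W:car1-GO | queues: N=0 E=1 S=0 W=0
Cars crossed by step 3: 3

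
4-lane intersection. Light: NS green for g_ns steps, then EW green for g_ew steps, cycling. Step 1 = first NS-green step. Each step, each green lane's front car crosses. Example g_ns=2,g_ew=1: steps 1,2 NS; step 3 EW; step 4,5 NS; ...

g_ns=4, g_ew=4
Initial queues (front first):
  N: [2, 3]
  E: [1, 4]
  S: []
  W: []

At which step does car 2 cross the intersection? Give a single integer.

Step 1 [NS]: N:car2-GO,E:wait,S:empty,W:wait | queues: N=1 E=2 S=0 W=0
Step 2 [NS]: N:car3-GO,E:wait,S:empty,W:wait | queues: N=0 E=2 S=0 W=0
Step 3 [NS]: N:empty,E:wait,S:empty,W:wait | queues: N=0 E=2 S=0 W=0
Step 4 [NS]: N:empty,E:wait,S:empty,W:wait | queues: N=0 E=2 S=0 W=0
Step 5 [EW]: N:wait,E:car1-GO,S:wait,W:empty | queues: N=0 E=1 S=0 W=0
Step 6 [EW]: N:wait,E:car4-GO,S:wait,W:empty | queues: N=0 E=0 S=0 W=0
Car 2 crosses at step 1

1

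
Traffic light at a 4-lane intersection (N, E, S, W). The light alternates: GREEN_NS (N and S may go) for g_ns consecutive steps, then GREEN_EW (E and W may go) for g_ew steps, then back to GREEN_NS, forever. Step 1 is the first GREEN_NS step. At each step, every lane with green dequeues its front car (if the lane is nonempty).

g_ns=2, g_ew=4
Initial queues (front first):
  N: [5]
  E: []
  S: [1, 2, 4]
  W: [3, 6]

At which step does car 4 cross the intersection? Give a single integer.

Step 1 [NS]: N:car5-GO,E:wait,S:car1-GO,W:wait | queues: N=0 E=0 S=2 W=2
Step 2 [NS]: N:empty,E:wait,S:car2-GO,W:wait | queues: N=0 E=0 S=1 W=2
Step 3 [EW]: N:wait,E:empty,S:wait,W:car3-GO | queues: N=0 E=0 S=1 W=1
Step 4 [EW]: N:wait,E:empty,S:wait,W:car6-GO | queues: N=0 E=0 S=1 W=0
Step 5 [EW]: N:wait,E:empty,S:wait,W:empty | queues: N=0 E=0 S=1 W=0
Step 6 [EW]: N:wait,E:empty,S:wait,W:empty | queues: N=0 E=0 S=1 W=0
Step 7 [NS]: N:empty,E:wait,S:car4-GO,W:wait | queues: N=0 E=0 S=0 W=0
Car 4 crosses at step 7

7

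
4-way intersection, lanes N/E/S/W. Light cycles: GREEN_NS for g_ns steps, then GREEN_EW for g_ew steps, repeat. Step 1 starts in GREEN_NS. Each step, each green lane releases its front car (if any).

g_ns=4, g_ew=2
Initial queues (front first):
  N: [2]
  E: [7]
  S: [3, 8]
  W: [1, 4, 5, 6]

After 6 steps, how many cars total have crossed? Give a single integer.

Step 1 [NS]: N:car2-GO,E:wait,S:car3-GO,W:wait | queues: N=0 E=1 S=1 W=4
Step 2 [NS]: N:empty,E:wait,S:car8-GO,W:wait | queues: N=0 E=1 S=0 W=4
Step 3 [NS]: N:empty,E:wait,S:empty,W:wait | queues: N=0 E=1 S=0 W=4
Step 4 [NS]: N:empty,E:wait,S:empty,W:wait | queues: N=0 E=1 S=0 W=4
Step 5 [EW]: N:wait,E:car7-GO,S:wait,W:car1-GO | queues: N=0 E=0 S=0 W=3
Step 6 [EW]: N:wait,E:empty,S:wait,W:car4-GO | queues: N=0 E=0 S=0 W=2
Cars crossed by step 6: 6

Answer: 6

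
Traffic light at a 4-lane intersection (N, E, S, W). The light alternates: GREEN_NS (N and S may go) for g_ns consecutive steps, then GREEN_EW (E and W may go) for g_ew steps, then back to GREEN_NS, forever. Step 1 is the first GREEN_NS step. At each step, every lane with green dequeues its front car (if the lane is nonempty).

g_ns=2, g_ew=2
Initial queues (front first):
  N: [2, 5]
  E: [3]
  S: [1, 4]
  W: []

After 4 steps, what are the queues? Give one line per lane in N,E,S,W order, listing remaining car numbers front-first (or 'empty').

Step 1 [NS]: N:car2-GO,E:wait,S:car1-GO,W:wait | queues: N=1 E=1 S=1 W=0
Step 2 [NS]: N:car5-GO,E:wait,S:car4-GO,W:wait | queues: N=0 E=1 S=0 W=0
Step 3 [EW]: N:wait,E:car3-GO,S:wait,W:empty | queues: N=0 E=0 S=0 W=0

N: empty
E: empty
S: empty
W: empty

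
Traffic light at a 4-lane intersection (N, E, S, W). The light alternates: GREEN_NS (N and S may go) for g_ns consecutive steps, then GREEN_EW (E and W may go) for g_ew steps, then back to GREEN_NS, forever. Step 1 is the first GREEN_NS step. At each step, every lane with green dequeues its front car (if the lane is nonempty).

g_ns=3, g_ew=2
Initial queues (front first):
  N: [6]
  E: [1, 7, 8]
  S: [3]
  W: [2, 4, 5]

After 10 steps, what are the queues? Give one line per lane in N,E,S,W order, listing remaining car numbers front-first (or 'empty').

Step 1 [NS]: N:car6-GO,E:wait,S:car3-GO,W:wait | queues: N=0 E=3 S=0 W=3
Step 2 [NS]: N:empty,E:wait,S:empty,W:wait | queues: N=0 E=3 S=0 W=3
Step 3 [NS]: N:empty,E:wait,S:empty,W:wait | queues: N=0 E=3 S=0 W=3
Step 4 [EW]: N:wait,E:car1-GO,S:wait,W:car2-GO | queues: N=0 E=2 S=0 W=2
Step 5 [EW]: N:wait,E:car7-GO,S:wait,W:car4-GO | queues: N=0 E=1 S=0 W=1
Step 6 [NS]: N:empty,E:wait,S:empty,W:wait | queues: N=0 E=1 S=0 W=1
Step 7 [NS]: N:empty,E:wait,S:empty,W:wait | queues: N=0 E=1 S=0 W=1
Step 8 [NS]: N:empty,E:wait,S:empty,W:wait | queues: N=0 E=1 S=0 W=1
Step 9 [EW]: N:wait,E:car8-GO,S:wait,W:car5-GO | queues: N=0 E=0 S=0 W=0

N: empty
E: empty
S: empty
W: empty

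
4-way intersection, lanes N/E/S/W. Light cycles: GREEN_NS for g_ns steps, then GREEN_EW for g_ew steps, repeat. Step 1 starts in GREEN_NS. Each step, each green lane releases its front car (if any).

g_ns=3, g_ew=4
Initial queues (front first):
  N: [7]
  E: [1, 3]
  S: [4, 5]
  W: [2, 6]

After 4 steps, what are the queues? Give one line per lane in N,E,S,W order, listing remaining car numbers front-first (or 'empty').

Step 1 [NS]: N:car7-GO,E:wait,S:car4-GO,W:wait | queues: N=0 E=2 S=1 W=2
Step 2 [NS]: N:empty,E:wait,S:car5-GO,W:wait | queues: N=0 E=2 S=0 W=2
Step 3 [NS]: N:empty,E:wait,S:empty,W:wait | queues: N=0 E=2 S=0 W=2
Step 4 [EW]: N:wait,E:car1-GO,S:wait,W:car2-GO | queues: N=0 E=1 S=0 W=1

N: empty
E: 3
S: empty
W: 6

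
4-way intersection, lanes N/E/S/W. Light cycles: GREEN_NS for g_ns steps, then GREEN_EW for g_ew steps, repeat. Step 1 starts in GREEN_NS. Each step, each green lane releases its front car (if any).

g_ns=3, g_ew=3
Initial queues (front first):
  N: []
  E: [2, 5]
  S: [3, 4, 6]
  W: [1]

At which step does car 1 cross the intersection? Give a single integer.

Step 1 [NS]: N:empty,E:wait,S:car3-GO,W:wait | queues: N=0 E=2 S=2 W=1
Step 2 [NS]: N:empty,E:wait,S:car4-GO,W:wait | queues: N=0 E=2 S=1 W=1
Step 3 [NS]: N:empty,E:wait,S:car6-GO,W:wait | queues: N=0 E=2 S=0 W=1
Step 4 [EW]: N:wait,E:car2-GO,S:wait,W:car1-GO | queues: N=0 E=1 S=0 W=0
Step 5 [EW]: N:wait,E:car5-GO,S:wait,W:empty | queues: N=0 E=0 S=0 W=0
Car 1 crosses at step 4

4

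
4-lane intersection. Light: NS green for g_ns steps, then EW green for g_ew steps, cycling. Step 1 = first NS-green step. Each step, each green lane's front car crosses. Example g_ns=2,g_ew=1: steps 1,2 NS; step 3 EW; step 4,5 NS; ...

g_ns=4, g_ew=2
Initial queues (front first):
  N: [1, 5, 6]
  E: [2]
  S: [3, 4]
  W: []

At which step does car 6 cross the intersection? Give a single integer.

Step 1 [NS]: N:car1-GO,E:wait,S:car3-GO,W:wait | queues: N=2 E=1 S=1 W=0
Step 2 [NS]: N:car5-GO,E:wait,S:car4-GO,W:wait | queues: N=1 E=1 S=0 W=0
Step 3 [NS]: N:car6-GO,E:wait,S:empty,W:wait | queues: N=0 E=1 S=0 W=0
Step 4 [NS]: N:empty,E:wait,S:empty,W:wait | queues: N=0 E=1 S=0 W=0
Step 5 [EW]: N:wait,E:car2-GO,S:wait,W:empty | queues: N=0 E=0 S=0 W=0
Car 6 crosses at step 3

3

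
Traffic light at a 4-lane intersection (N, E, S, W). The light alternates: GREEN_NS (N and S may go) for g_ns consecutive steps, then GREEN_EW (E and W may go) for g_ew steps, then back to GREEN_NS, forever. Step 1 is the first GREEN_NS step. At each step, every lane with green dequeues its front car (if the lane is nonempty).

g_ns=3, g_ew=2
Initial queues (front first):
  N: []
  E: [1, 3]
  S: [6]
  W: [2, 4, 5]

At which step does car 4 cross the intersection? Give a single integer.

Step 1 [NS]: N:empty,E:wait,S:car6-GO,W:wait | queues: N=0 E=2 S=0 W=3
Step 2 [NS]: N:empty,E:wait,S:empty,W:wait | queues: N=0 E=2 S=0 W=3
Step 3 [NS]: N:empty,E:wait,S:empty,W:wait | queues: N=0 E=2 S=0 W=3
Step 4 [EW]: N:wait,E:car1-GO,S:wait,W:car2-GO | queues: N=0 E=1 S=0 W=2
Step 5 [EW]: N:wait,E:car3-GO,S:wait,W:car4-GO | queues: N=0 E=0 S=0 W=1
Step 6 [NS]: N:empty,E:wait,S:empty,W:wait | queues: N=0 E=0 S=0 W=1
Step 7 [NS]: N:empty,E:wait,S:empty,W:wait | queues: N=0 E=0 S=0 W=1
Step 8 [NS]: N:empty,E:wait,S:empty,W:wait | queues: N=0 E=0 S=0 W=1
Step 9 [EW]: N:wait,E:empty,S:wait,W:car5-GO | queues: N=0 E=0 S=0 W=0
Car 4 crosses at step 5

5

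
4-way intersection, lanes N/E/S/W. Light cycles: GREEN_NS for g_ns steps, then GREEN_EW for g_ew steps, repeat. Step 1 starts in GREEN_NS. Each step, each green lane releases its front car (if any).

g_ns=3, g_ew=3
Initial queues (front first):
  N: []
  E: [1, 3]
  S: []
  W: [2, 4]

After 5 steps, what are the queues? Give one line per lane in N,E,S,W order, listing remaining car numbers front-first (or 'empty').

Step 1 [NS]: N:empty,E:wait,S:empty,W:wait | queues: N=0 E=2 S=0 W=2
Step 2 [NS]: N:empty,E:wait,S:empty,W:wait | queues: N=0 E=2 S=0 W=2
Step 3 [NS]: N:empty,E:wait,S:empty,W:wait | queues: N=0 E=2 S=0 W=2
Step 4 [EW]: N:wait,E:car1-GO,S:wait,W:car2-GO | queues: N=0 E=1 S=0 W=1
Step 5 [EW]: N:wait,E:car3-GO,S:wait,W:car4-GO | queues: N=0 E=0 S=0 W=0

N: empty
E: empty
S: empty
W: empty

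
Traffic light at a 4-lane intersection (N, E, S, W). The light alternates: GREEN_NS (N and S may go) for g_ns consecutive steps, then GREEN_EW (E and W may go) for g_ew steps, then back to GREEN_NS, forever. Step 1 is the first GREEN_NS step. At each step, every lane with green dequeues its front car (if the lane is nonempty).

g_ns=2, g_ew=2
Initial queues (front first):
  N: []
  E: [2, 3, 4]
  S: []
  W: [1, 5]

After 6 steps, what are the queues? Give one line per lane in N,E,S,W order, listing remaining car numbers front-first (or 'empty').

Step 1 [NS]: N:empty,E:wait,S:empty,W:wait | queues: N=0 E=3 S=0 W=2
Step 2 [NS]: N:empty,E:wait,S:empty,W:wait | queues: N=0 E=3 S=0 W=2
Step 3 [EW]: N:wait,E:car2-GO,S:wait,W:car1-GO | queues: N=0 E=2 S=0 W=1
Step 4 [EW]: N:wait,E:car3-GO,S:wait,W:car5-GO | queues: N=0 E=1 S=0 W=0
Step 5 [NS]: N:empty,E:wait,S:empty,W:wait | queues: N=0 E=1 S=0 W=0
Step 6 [NS]: N:empty,E:wait,S:empty,W:wait | queues: N=0 E=1 S=0 W=0

N: empty
E: 4
S: empty
W: empty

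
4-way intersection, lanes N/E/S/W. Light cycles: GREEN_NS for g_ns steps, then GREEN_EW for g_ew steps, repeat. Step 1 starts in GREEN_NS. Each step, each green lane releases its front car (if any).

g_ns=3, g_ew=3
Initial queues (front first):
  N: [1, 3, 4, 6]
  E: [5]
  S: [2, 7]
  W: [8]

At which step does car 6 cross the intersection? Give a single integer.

Step 1 [NS]: N:car1-GO,E:wait,S:car2-GO,W:wait | queues: N=3 E=1 S=1 W=1
Step 2 [NS]: N:car3-GO,E:wait,S:car7-GO,W:wait | queues: N=2 E=1 S=0 W=1
Step 3 [NS]: N:car4-GO,E:wait,S:empty,W:wait | queues: N=1 E=1 S=0 W=1
Step 4 [EW]: N:wait,E:car5-GO,S:wait,W:car8-GO | queues: N=1 E=0 S=0 W=0
Step 5 [EW]: N:wait,E:empty,S:wait,W:empty | queues: N=1 E=0 S=0 W=0
Step 6 [EW]: N:wait,E:empty,S:wait,W:empty | queues: N=1 E=0 S=0 W=0
Step 7 [NS]: N:car6-GO,E:wait,S:empty,W:wait | queues: N=0 E=0 S=0 W=0
Car 6 crosses at step 7

7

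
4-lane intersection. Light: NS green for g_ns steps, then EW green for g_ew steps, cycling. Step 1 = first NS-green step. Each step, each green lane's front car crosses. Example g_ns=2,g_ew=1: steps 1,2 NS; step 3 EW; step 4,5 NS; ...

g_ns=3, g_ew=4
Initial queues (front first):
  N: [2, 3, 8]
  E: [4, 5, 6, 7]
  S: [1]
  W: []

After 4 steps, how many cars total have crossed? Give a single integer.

Step 1 [NS]: N:car2-GO,E:wait,S:car1-GO,W:wait | queues: N=2 E=4 S=0 W=0
Step 2 [NS]: N:car3-GO,E:wait,S:empty,W:wait | queues: N=1 E=4 S=0 W=0
Step 3 [NS]: N:car8-GO,E:wait,S:empty,W:wait | queues: N=0 E=4 S=0 W=0
Step 4 [EW]: N:wait,E:car4-GO,S:wait,W:empty | queues: N=0 E=3 S=0 W=0
Cars crossed by step 4: 5

Answer: 5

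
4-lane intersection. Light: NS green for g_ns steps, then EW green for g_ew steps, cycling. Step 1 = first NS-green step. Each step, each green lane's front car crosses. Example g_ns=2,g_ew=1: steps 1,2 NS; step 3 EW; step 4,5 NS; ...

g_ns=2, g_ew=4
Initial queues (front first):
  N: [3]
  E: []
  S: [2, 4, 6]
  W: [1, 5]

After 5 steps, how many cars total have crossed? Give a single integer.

Step 1 [NS]: N:car3-GO,E:wait,S:car2-GO,W:wait | queues: N=0 E=0 S=2 W=2
Step 2 [NS]: N:empty,E:wait,S:car4-GO,W:wait | queues: N=0 E=0 S=1 W=2
Step 3 [EW]: N:wait,E:empty,S:wait,W:car1-GO | queues: N=0 E=0 S=1 W=1
Step 4 [EW]: N:wait,E:empty,S:wait,W:car5-GO | queues: N=0 E=0 S=1 W=0
Step 5 [EW]: N:wait,E:empty,S:wait,W:empty | queues: N=0 E=0 S=1 W=0
Cars crossed by step 5: 5

Answer: 5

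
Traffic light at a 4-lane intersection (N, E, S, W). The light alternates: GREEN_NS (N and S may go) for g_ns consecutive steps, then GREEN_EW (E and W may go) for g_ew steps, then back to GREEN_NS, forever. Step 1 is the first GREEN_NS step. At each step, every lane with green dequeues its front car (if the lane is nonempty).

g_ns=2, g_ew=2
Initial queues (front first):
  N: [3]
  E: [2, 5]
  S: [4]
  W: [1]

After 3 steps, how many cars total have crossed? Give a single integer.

Step 1 [NS]: N:car3-GO,E:wait,S:car4-GO,W:wait | queues: N=0 E=2 S=0 W=1
Step 2 [NS]: N:empty,E:wait,S:empty,W:wait | queues: N=0 E=2 S=0 W=1
Step 3 [EW]: N:wait,E:car2-GO,S:wait,W:car1-GO | queues: N=0 E=1 S=0 W=0
Cars crossed by step 3: 4

Answer: 4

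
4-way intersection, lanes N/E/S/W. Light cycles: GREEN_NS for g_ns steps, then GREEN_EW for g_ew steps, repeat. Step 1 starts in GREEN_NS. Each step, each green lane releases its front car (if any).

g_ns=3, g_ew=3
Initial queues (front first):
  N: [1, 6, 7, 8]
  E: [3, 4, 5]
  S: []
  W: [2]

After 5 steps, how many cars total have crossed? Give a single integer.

Answer: 6

Derivation:
Step 1 [NS]: N:car1-GO,E:wait,S:empty,W:wait | queues: N=3 E=3 S=0 W=1
Step 2 [NS]: N:car6-GO,E:wait,S:empty,W:wait | queues: N=2 E=3 S=0 W=1
Step 3 [NS]: N:car7-GO,E:wait,S:empty,W:wait | queues: N=1 E=3 S=0 W=1
Step 4 [EW]: N:wait,E:car3-GO,S:wait,W:car2-GO | queues: N=1 E=2 S=0 W=0
Step 5 [EW]: N:wait,E:car4-GO,S:wait,W:empty | queues: N=1 E=1 S=0 W=0
Cars crossed by step 5: 6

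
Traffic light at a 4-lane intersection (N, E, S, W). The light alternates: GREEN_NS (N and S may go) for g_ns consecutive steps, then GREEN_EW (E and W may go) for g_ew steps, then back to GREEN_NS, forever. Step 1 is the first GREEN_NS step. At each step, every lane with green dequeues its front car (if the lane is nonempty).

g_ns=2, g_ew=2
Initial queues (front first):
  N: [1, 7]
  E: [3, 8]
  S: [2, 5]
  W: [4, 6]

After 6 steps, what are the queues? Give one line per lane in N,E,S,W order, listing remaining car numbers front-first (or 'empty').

Step 1 [NS]: N:car1-GO,E:wait,S:car2-GO,W:wait | queues: N=1 E=2 S=1 W=2
Step 2 [NS]: N:car7-GO,E:wait,S:car5-GO,W:wait | queues: N=0 E=2 S=0 W=2
Step 3 [EW]: N:wait,E:car3-GO,S:wait,W:car4-GO | queues: N=0 E=1 S=0 W=1
Step 4 [EW]: N:wait,E:car8-GO,S:wait,W:car6-GO | queues: N=0 E=0 S=0 W=0

N: empty
E: empty
S: empty
W: empty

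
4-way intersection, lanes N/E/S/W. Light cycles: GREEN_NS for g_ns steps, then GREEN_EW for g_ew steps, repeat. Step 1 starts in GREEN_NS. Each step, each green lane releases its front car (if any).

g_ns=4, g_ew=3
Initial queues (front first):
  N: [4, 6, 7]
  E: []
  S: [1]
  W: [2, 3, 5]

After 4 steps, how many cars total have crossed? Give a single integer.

Answer: 4

Derivation:
Step 1 [NS]: N:car4-GO,E:wait,S:car1-GO,W:wait | queues: N=2 E=0 S=0 W=3
Step 2 [NS]: N:car6-GO,E:wait,S:empty,W:wait | queues: N=1 E=0 S=0 W=3
Step 3 [NS]: N:car7-GO,E:wait,S:empty,W:wait | queues: N=0 E=0 S=0 W=3
Step 4 [NS]: N:empty,E:wait,S:empty,W:wait | queues: N=0 E=0 S=0 W=3
Cars crossed by step 4: 4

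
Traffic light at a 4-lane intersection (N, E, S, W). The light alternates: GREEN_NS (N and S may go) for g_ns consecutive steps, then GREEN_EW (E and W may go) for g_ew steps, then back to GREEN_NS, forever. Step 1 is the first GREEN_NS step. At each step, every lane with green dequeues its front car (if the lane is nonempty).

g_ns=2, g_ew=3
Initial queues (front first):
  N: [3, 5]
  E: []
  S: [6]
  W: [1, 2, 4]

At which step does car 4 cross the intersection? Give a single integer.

Step 1 [NS]: N:car3-GO,E:wait,S:car6-GO,W:wait | queues: N=1 E=0 S=0 W=3
Step 2 [NS]: N:car5-GO,E:wait,S:empty,W:wait | queues: N=0 E=0 S=0 W=3
Step 3 [EW]: N:wait,E:empty,S:wait,W:car1-GO | queues: N=0 E=0 S=0 W=2
Step 4 [EW]: N:wait,E:empty,S:wait,W:car2-GO | queues: N=0 E=0 S=0 W=1
Step 5 [EW]: N:wait,E:empty,S:wait,W:car4-GO | queues: N=0 E=0 S=0 W=0
Car 4 crosses at step 5

5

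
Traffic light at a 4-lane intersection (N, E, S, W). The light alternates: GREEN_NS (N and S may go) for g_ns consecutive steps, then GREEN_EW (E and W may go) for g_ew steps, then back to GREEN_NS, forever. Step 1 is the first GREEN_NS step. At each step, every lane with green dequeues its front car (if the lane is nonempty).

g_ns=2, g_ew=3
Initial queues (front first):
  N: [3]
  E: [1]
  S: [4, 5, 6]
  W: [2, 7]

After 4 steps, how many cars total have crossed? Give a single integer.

Answer: 6

Derivation:
Step 1 [NS]: N:car3-GO,E:wait,S:car4-GO,W:wait | queues: N=0 E=1 S=2 W=2
Step 2 [NS]: N:empty,E:wait,S:car5-GO,W:wait | queues: N=0 E=1 S=1 W=2
Step 3 [EW]: N:wait,E:car1-GO,S:wait,W:car2-GO | queues: N=0 E=0 S=1 W=1
Step 4 [EW]: N:wait,E:empty,S:wait,W:car7-GO | queues: N=0 E=0 S=1 W=0
Cars crossed by step 4: 6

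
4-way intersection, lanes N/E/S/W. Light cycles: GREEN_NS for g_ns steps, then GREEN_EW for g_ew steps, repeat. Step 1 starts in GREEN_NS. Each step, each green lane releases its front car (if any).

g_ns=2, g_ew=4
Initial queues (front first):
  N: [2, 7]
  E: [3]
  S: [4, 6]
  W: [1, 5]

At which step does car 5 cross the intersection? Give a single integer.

Step 1 [NS]: N:car2-GO,E:wait,S:car4-GO,W:wait | queues: N=1 E=1 S=1 W=2
Step 2 [NS]: N:car7-GO,E:wait,S:car6-GO,W:wait | queues: N=0 E=1 S=0 W=2
Step 3 [EW]: N:wait,E:car3-GO,S:wait,W:car1-GO | queues: N=0 E=0 S=0 W=1
Step 4 [EW]: N:wait,E:empty,S:wait,W:car5-GO | queues: N=0 E=0 S=0 W=0
Car 5 crosses at step 4

4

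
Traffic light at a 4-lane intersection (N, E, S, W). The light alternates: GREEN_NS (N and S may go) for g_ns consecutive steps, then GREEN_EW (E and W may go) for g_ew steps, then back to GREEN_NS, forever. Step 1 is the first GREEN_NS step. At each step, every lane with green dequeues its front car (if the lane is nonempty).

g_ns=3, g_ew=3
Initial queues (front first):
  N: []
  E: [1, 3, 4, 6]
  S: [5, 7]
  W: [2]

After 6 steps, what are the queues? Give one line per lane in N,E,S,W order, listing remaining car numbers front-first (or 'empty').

Step 1 [NS]: N:empty,E:wait,S:car5-GO,W:wait | queues: N=0 E=4 S=1 W=1
Step 2 [NS]: N:empty,E:wait,S:car7-GO,W:wait | queues: N=0 E=4 S=0 W=1
Step 3 [NS]: N:empty,E:wait,S:empty,W:wait | queues: N=0 E=4 S=0 W=1
Step 4 [EW]: N:wait,E:car1-GO,S:wait,W:car2-GO | queues: N=0 E=3 S=0 W=0
Step 5 [EW]: N:wait,E:car3-GO,S:wait,W:empty | queues: N=0 E=2 S=0 W=0
Step 6 [EW]: N:wait,E:car4-GO,S:wait,W:empty | queues: N=0 E=1 S=0 W=0

N: empty
E: 6
S: empty
W: empty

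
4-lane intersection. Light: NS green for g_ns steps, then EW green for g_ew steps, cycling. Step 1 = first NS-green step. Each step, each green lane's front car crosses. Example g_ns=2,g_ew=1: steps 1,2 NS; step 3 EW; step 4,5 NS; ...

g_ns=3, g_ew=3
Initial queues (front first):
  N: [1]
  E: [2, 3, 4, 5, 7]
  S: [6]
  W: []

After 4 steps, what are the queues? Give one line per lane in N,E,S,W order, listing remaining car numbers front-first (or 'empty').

Step 1 [NS]: N:car1-GO,E:wait,S:car6-GO,W:wait | queues: N=0 E=5 S=0 W=0
Step 2 [NS]: N:empty,E:wait,S:empty,W:wait | queues: N=0 E=5 S=0 W=0
Step 3 [NS]: N:empty,E:wait,S:empty,W:wait | queues: N=0 E=5 S=0 W=0
Step 4 [EW]: N:wait,E:car2-GO,S:wait,W:empty | queues: N=0 E=4 S=0 W=0

N: empty
E: 3 4 5 7
S: empty
W: empty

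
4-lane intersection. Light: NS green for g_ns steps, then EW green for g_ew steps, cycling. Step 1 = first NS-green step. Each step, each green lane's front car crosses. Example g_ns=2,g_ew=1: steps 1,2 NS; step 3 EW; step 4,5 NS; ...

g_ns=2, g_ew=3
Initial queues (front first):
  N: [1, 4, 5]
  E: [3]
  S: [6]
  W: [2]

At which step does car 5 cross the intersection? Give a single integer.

Step 1 [NS]: N:car1-GO,E:wait,S:car6-GO,W:wait | queues: N=2 E=1 S=0 W=1
Step 2 [NS]: N:car4-GO,E:wait,S:empty,W:wait | queues: N=1 E=1 S=0 W=1
Step 3 [EW]: N:wait,E:car3-GO,S:wait,W:car2-GO | queues: N=1 E=0 S=0 W=0
Step 4 [EW]: N:wait,E:empty,S:wait,W:empty | queues: N=1 E=0 S=0 W=0
Step 5 [EW]: N:wait,E:empty,S:wait,W:empty | queues: N=1 E=0 S=0 W=0
Step 6 [NS]: N:car5-GO,E:wait,S:empty,W:wait | queues: N=0 E=0 S=0 W=0
Car 5 crosses at step 6

6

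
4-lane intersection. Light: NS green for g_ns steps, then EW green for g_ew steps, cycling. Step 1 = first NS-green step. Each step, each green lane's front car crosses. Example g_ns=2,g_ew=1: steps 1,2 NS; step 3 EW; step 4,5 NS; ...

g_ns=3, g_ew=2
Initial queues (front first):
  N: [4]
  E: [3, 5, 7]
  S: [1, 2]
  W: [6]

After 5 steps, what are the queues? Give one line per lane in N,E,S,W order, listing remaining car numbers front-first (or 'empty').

Step 1 [NS]: N:car4-GO,E:wait,S:car1-GO,W:wait | queues: N=0 E=3 S=1 W=1
Step 2 [NS]: N:empty,E:wait,S:car2-GO,W:wait | queues: N=0 E=3 S=0 W=1
Step 3 [NS]: N:empty,E:wait,S:empty,W:wait | queues: N=0 E=3 S=0 W=1
Step 4 [EW]: N:wait,E:car3-GO,S:wait,W:car6-GO | queues: N=0 E=2 S=0 W=0
Step 5 [EW]: N:wait,E:car5-GO,S:wait,W:empty | queues: N=0 E=1 S=0 W=0

N: empty
E: 7
S: empty
W: empty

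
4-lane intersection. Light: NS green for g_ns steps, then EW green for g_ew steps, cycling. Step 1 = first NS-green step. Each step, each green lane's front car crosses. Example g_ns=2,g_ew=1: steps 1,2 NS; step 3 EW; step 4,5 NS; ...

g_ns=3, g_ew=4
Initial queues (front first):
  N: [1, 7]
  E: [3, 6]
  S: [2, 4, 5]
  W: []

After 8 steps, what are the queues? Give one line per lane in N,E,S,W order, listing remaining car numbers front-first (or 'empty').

Step 1 [NS]: N:car1-GO,E:wait,S:car2-GO,W:wait | queues: N=1 E=2 S=2 W=0
Step 2 [NS]: N:car7-GO,E:wait,S:car4-GO,W:wait | queues: N=0 E=2 S=1 W=0
Step 3 [NS]: N:empty,E:wait,S:car5-GO,W:wait | queues: N=0 E=2 S=0 W=0
Step 4 [EW]: N:wait,E:car3-GO,S:wait,W:empty | queues: N=0 E=1 S=0 W=0
Step 5 [EW]: N:wait,E:car6-GO,S:wait,W:empty | queues: N=0 E=0 S=0 W=0

N: empty
E: empty
S: empty
W: empty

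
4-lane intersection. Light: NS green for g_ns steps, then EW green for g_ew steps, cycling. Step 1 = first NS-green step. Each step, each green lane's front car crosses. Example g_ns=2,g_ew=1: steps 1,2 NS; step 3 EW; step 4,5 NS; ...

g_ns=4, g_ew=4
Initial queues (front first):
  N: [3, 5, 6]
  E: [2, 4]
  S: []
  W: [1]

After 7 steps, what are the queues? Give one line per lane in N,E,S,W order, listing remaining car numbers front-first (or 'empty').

Step 1 [NS]: N:car3-GO,E:wait,S:empty,W:wait | queues: N=2 E=2 S=0 W=1
Step 2 [NS]: N:car5-GO,E:wait,S:empty,W:wait | queues: N=1 E=2 S=0 W=1
Step 3 [NS]: N:car6-GO,E:wait,S:empty,W:wait | queues: N=0 E=2 S=0 W=1
Step 4 [NS]: N:empty,E:wait,S:empty,W:wait | queues: N=0 E=2 S=0 W=1
Step 5 [EW]: N:wait,E:car2-GO,S:wait,W:car1-GO | queues: N=0 E=1 S=0 W=0
Step 6 [EW]: N:wait,E:car4-GO,S:wait,W:empty | queues: N=0 E=0 S=0 W=0

N: empty
E: empty
S: empty
W: empty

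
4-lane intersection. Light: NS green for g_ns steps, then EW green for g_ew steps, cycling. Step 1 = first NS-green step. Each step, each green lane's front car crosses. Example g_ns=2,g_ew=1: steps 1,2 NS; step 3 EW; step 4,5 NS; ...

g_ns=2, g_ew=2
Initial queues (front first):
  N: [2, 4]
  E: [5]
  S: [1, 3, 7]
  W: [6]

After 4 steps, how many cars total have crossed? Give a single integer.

Answer: 6

Derivation:
Step 1 [NS]: N:car2-GO,E:wait,S:car1-GO,W:wait | queues: N=1 E=1 S=2 W=1
Step 2 [NS]: N:car4-GO,E:wait,S:car3-GO,W:wait | queues: N=0 E=1 S=1 W=1
Step 3 [EW]: N:wait,E:car5-GO,S:wait,W:car6-GO | queues: N=0 E=0 S=1 W=0
Step 4 [EW]: N:wait,E:empty,S:wait,W:empty | queues: N=0 E=0 S=1 W=0
Cars crossed by step 4: 6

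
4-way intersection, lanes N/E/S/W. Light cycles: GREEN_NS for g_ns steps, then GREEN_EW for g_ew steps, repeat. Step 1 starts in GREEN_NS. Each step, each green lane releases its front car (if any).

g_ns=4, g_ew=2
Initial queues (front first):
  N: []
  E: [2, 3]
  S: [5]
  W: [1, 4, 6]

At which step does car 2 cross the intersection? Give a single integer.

Step 1 [NS]: N:empty,E:wait,S:car5-GO,W:wait | queues: N=0 E=2 S=0 W=3
Step 2 [NS]: N:empty,E:wait,S:empty,W:wait | queues: N=0 E=2 S=0 W=3
Step 3 [NS]: N:empty,E:wait,S:empty,W:wait | queues: N=0 E=2 S=0 W=3
Step 4 [NS]: N:empty,E:wait,S:empty,W:wait | queues: N=0 E=2 S=0 W=3
Step 5 [EW]: N:wait,E:car2-GO,S:wait,W:car1-GO | queues: N=0 E=1 S=0 W=2
Step 6 [EW]: N:wait,E:car3-GO,S:wait,W:car4-GO | queues: N=0 E=0 S=0 W=1
Step 7 [NS]: N:empty,E:wait,S:empty,W:wait | queues: N=0 E=0 S=0 W=1
Step 8 [NS]: N:empty,E:wait,S:empty,W:wait | queues: N=0 E=0 S=0 W=1
Step 9 [NS]: N:empty,E:wait,S:empty,W:wait | queues: N=0 E=0 S=0 W=1
Step 10 [NS]: N:empty,E:wait,S:empty,W:wait | queues: N=0 E=0 S=0 W=1
Step 11 [EW]: N:wait,E:empty,S:wait,W:car6-GO | queues: N=0 E=0 S=0 W=0
Car 2 crosses at step 5

5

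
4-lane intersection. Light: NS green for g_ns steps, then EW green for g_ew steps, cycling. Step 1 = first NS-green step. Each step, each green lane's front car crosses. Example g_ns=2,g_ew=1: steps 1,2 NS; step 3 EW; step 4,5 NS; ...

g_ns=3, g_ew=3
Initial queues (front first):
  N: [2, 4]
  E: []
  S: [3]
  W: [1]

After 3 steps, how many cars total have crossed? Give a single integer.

Step 1 [NS]: N:car2-GO,E:wait,S:car3-GO,W:wait | queues: N=1 E=0 S=0 W=1
Step 2 [NS]: N:car4-GO,E:wait,S:empty,W:wait | queues: N=0 E=0 S=0 W=1
Step 3 [NS]: N:empty,E:wait,S:empty,W:wait | queues: N=0 E=0 S=0 W=1
Cars crossed by step 3: 3

Answer: 3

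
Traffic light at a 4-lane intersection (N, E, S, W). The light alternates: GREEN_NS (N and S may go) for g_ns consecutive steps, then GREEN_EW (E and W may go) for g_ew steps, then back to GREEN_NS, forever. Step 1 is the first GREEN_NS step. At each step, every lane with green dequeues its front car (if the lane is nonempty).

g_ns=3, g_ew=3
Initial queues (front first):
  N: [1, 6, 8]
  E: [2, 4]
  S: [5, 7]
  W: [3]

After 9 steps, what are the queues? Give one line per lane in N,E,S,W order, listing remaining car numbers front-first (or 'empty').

Step 1 [NS]: N:car1-GO,E:wait,S:car5-GO,W:wait | queues: N=2 E=2 S=1 W=1
Step 2 [NS]: N:car6-GO,E:wait,S:car7-GO,W:wait | queues: N=1 E=2 S=0 W=1
Step 3 [NS]: N:car8-GO,E:wait,S:empty,W:wait | queues: N=0 E=2 S=0 W=1
Step 4 [EW]: N:wait,E:car2-GO,S:wait,W:car3-GO | queues: N=0 E=1 S=0 W=0
Step 5 [EW]: N:wait,E:car4-GO,S:wait,W:empty | queues: N=0 E=0 S=0 W=0

N: empty
E: empty
S: empty
W: empty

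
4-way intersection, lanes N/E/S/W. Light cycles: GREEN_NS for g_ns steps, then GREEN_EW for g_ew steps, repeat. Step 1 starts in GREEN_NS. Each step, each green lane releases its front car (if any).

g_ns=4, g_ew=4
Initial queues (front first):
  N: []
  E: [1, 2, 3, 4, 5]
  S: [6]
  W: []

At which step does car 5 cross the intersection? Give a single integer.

Step 1 [NS]: N:empty,E:wait,S:car6-GO,W:wait | queues: N=0 E=5 S=0 W=0
Step 2 [NS]: N:empty,E:wait,S:empty,W:wait | queues: N=0 E=5 S=0 W=0
Step 3 [NS]: N:empty,E:wait,S:empty,W:wait | queues: N=0 E=5 S=0 W=0
Step 4 [NS]: N:empty,E:wait,S:empty,W:wait | queues: N=0 E=5 S=0 W=0
Step 5 [EW]: N:wait,E:car1-GO,S:wait,W:empty | queues: N=0 E=4 S=0 W=0
Step 6 [EW]: N:wait,E:car2-GO,S:wait,W:empty | queues: N=0 E=3 S=0 W=0
Step 7 [EW]: N:wait,E:car3-GO,S:wait,W:empty | queues: N=0 E=2 S=0 W=0
Step 8 [EW]: N:wait,E:car4-GO,S:wait,W:empty | queues: N=0 E=1 S=0 W=0
Step 9 [NS]: N:empty,E:wait,S:empty,W:wait | queues: N=0 E=1 S=0 W=0
Step 10 [NS]: N:empty,E:wait,S:empty,W:wait | queues: N=0 E=1 S=0 W=0
Step 11 [NS]: N:empty,E:wait,S:empty,W:wait | queues: N=0 E=1 S=0 W=0
Step 12 [NS]: N:empty,E:wait,S:empty,W:wait | queues: N=0 E=1 S=0 W=0
Step 13 [EW]: N:wait,E:car5-GO,S:wait,W:empty | queues: N=0 E=0 S=0 W=0
Car 5 crosses at step 13

13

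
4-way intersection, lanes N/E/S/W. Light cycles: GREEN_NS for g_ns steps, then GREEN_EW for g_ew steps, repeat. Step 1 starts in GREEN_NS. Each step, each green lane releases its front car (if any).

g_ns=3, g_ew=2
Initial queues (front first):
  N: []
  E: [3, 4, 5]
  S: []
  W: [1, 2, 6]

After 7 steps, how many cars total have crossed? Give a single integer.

Step 1 [NS]: N:empty,E:wait,S:empty,W:wait | queues: N=0 E=3 S=0 W=3
Step 2 [NS]: N:empty,E:wait,S:empty,W:wait | queues: N=0 E=3 S=0 W=3
Step 3 [NS]: N:empty,E:wait,S:empty,W:wait | queues: N=0 E=3 S=0 W=3
Step 4 [EW]: N:wait,E:car3-GO,S:wait,W:car1-GO | queues: N=0 E=2 S=0 W=2
Step 5 [EW]: N:wait,E:car4-GO,S:wait,W:car2-GO | queues: N=0 E=1 S=0 W=1
Step 6 [NS]: N:empty,E:wait,S:empty,W:wait | queues: N=0 E=1 S=0 W=1
Step 7 [NS]: N:empty,E:wait,S:empty,W:wait | queues: N=0 E=1 S=0 W=1
Cars crossed by step 7: 4

Answer: 4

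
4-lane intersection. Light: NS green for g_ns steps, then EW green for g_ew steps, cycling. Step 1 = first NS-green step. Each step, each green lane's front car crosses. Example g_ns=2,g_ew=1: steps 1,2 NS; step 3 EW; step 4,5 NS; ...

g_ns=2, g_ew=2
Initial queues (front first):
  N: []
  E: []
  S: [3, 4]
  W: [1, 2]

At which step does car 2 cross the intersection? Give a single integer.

Step 1 [NS]: N:empty,E:wait,S:car3-GO,W:wait | queues: N=0 E=0 S=1 W=2
Step 2 [NS]: N:empty,E:wait,S:car4-GO,W:wait | queues: N=0 E=0 S=0 W=2
Step 3 [EW]: N:wait,E:empty,S:wait,W:car1-GO | queues: N=0 E=0 S=0 W=1
Step 4 [EW]: N:wait,E:empty,S:wait,W:car2-GO | queues: N=0 E=0 S=0 W=0
Car 2 crosses at step 4

4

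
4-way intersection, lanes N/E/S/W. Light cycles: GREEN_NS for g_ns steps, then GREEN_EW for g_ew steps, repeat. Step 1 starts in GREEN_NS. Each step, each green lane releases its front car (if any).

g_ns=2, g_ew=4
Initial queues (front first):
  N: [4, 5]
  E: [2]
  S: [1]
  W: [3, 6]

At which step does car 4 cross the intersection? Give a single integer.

Step 1 [NS]: N:car4-GO,E:wait,S:car1-GO,W:wait | queues: N=1 E=1 S=0 W=2
Step 2 [NS]: N:car5-GO,E:wait,S:empty,W:wait | queues: N=0 E=1 S=0 W=2
Step 3 [EW]: N:wait,E:car2-GO,S:wait,W:car3-GO | queues: N=0 E=0 S=0 W=1
Step 4 [EW]: N:wait,E:empty,S:wait,W:car6-GO | queues: N=0 E=0 S=0 W=0
Car 4 crosses at step 1

1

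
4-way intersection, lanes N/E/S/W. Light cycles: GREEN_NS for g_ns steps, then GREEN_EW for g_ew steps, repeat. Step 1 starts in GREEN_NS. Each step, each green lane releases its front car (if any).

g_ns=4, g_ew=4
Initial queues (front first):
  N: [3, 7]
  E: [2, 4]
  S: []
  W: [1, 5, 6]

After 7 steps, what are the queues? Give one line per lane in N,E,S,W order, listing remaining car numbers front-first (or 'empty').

Step 1 [NS]: N:car3-GO,E:wait,S:empty,W:wait | queues: N=1 E=2 S=0 W=3
Step 2 [NS]: N:car7-GO,E:wait,S:empty,W:wait | queues: N=0 E=2 S=0 W=3
Step 3 [NS]: N:empty,E:wait,S:empty,W:wait | queues: N=0 E=2 S=0 W=3
Step 4 [NS]: N:empty,E:wait,S:empty,W:wait | queues: N=0 E=2 S=0 W=3
Step 5 [EW]: N:wait,E:car2-GO,S:wait,W:car1-GO | queues: N=0 E=1 S=0 W=2
Step 6 [EW]: N:wait,E:car4-GO,S:wait,W:car5-GO | queues: N=0 E=0 S=0 W=1
Step 7 [EW]: N:wait,E:empty,S:wait,W:car6-GO | queues: N=0 E=0 S=0 W=0

N: empty
E: empty
S: empty
W: empty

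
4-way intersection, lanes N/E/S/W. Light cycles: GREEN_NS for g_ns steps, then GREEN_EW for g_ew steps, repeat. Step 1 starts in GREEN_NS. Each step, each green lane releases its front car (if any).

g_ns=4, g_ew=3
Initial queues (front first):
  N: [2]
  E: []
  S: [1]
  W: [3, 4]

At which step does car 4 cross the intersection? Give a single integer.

Step 1 [NS]: N:car2-GO,E:wait,S:car1-GO,W:wait | queues: N=0 E=0 S=0 W=2
Step 2 [NS]: N:empty,E:wait,S:empty,W:wait | queues: N=0 E=0 S=0 W=2
Step 3 [NS]: N:empty,E:wait,S:empty,W:wait | queues: N=0 E=0 S=0 W=2
Step 4 [NS]: N:empty,E:wait,S:empty,W:wait | queues: N=0 E=0 S=0 W=2
Step 5 [EW]: N:wait,E:empty,S:wait,W:car3-GO | queues: N=0 E=0 S=0 W=1
Step 6 [EW]: N:wait,E:empty,S:wait,W:car4-GO | queues: N=0 E=0 S=0 W=0
Car 4 crosses at step 6

6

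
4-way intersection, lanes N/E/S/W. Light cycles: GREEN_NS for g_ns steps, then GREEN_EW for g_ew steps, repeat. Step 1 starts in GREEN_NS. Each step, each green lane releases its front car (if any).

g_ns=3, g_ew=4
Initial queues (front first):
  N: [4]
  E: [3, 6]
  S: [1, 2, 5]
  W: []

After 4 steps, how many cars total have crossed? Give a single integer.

Answer: 5

Derivation:
Step 1 [NS]: N:car4-GO,E:wait,S:car1-GO,W:wait | queues: N=0 E=2 S=2 W=0
Step 2 [NS]: N:empty,E:wait,S:car2-GO,W:wait | queues: N=0 E=2 S=1 W=0
Step 3 [NS]: N:empty,E:wait,S:car5-GO,W:wait | queues: N=0 E=2 S=0 W=0
Step 4 [EW]: N:wait,E:car3-GO,S:wait,W:empty | queues: N=0 E=1 S=0 W=0
Cars crossed by step 4: 5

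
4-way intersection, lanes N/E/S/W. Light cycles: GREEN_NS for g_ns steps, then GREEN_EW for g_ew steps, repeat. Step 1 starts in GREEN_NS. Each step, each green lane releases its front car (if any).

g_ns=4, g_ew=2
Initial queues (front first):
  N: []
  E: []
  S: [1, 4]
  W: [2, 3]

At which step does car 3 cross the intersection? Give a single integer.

Step 1 [NS]: N:empty,E:wait,S:car1-GO,W:wait | queues: N=0 E=0 S=1 W=2
Step 2 [NS]: N:empty,E:wait,S:car4-GO,W:wait | queues: N=0 E=0 S=0 W=2
Step 3 [NS]: N:empty,E:wait,S:empty,W:wait | queues: N=0 E=0 S=0 W=2
Step 4 [NS]: N:empty,E:wait,S:empty,W:wait | queues: N=0 E=0 S=0 W=2
Step 5 [EW]: N:wait,E:empty,S:wait,W:car2-GO | queues: N=0 E=0 S=0 W=1
Step 6 [EW]: N:wait,E:empty,S:wait,W:car3-GO | queues: N=0 E=0 S=0 W=0
Car 3 crosses at step 6

6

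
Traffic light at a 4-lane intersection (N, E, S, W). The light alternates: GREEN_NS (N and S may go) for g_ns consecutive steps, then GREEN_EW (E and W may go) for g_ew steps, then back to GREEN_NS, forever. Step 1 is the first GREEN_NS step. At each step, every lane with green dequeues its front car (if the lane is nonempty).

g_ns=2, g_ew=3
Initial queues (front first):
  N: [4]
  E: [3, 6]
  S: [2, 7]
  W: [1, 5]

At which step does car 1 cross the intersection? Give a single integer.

Step 1 [NS]: N:car4-GO,E:wait,S:car2-GO,W:wait | queues: N=0 E=2 S=1 W=2
Step 2 [NS]: N:empty,E:wait,S:car7-GO,W:wait | queues: N=0 E=2 S=0 W=2
Step 3 [EW]: N:wait,E:car3-GO,S:wait,W:car1-GO | queues: N=0 E=1 S=0 W=1
Step 4 [EW]: N:wait,E:car6-GO,S:wait,W:car5-GO | queues: N=0 E=0 S=0 W=0
Car 1 crosses at step 3

3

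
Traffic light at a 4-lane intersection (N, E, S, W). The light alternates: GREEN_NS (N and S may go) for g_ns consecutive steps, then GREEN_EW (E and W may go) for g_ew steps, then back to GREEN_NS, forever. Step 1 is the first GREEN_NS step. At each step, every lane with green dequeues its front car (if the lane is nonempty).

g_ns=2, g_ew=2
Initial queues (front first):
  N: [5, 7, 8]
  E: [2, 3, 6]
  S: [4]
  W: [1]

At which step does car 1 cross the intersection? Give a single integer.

Step 1 [NS]: N:car5-GO,E:wait,S:car4-GO,W:wait | queues: N=2 E=3 S=0 W=1
Step 2 [NS]: N:car7-GO,E:wait,S:empty,W:wait | queues: N=1 E=3 S=0 W=1
Step 3 [EW]: N:wait,E:car2-GO,S:wait,W:car1-GO | queues: N=1 E=2 S=0 W=0
Step 4 [EW]: N:wait,E:car3-GO,S:wait,W:empty | queues: N=1 E=1 S=0 W=0
Step 5 [NS]: N:car8-GO,E:wait,S:empty,W:wait | queues: N=0 E=1 S=0 W=0
Step 6 [NS]: N:empty,E:wait,S:empty,W:wait | queues: N=0 E=1 S=0 W=0
Step 7 [EW]: N:wait,E:car6-GO,S:wait,W:empty | queues: N=0 E=0 S=0 W=0
Car 1 crosses at step 3

3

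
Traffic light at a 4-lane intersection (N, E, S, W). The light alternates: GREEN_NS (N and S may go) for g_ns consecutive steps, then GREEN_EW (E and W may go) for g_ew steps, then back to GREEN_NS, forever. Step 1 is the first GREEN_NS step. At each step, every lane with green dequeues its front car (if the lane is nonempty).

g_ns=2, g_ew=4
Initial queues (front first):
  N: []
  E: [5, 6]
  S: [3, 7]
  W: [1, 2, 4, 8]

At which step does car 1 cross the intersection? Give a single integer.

Step 1 [NS]: N:empty,E:wait,S:car3-GO,W:wait | queues: N=0 E=2 S=1 W=4
Step 2 [NS]: N:empty,E:wait,S:car7-GO,W:wait | queues: N=0 E=2 S=0 W=4
Step 3 [EW]: N:wait,E:car5-GO,S:wait,W:car1-GO | queues: N=0 E=1 S=0 W=3
Step 4 [EW]: N:wait,E:car6-GO,S:wait,W:car2-GO | queues: N=0 E=0 S=0 W=2
Step 5 [EW]: N:wait,E:empty,S:wait,W:car4-GO | queues: N=0 E=0 S=0 W=1
Step 6 [EW]: N:wait,E:empty,S:wait,W:car8-GO | queues: N=0 E=0 S=0 W=0
Car 1 crosses at step 3

3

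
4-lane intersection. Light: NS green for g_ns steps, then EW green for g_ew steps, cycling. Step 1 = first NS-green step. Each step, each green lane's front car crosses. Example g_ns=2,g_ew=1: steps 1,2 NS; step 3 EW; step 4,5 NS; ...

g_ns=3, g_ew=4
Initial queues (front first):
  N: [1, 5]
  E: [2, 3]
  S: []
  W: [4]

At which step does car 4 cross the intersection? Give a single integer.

Step 1 [NS]: N:car1-GO,E:wait,S:empty,W:wait | queues: N=1 E=2 S=0 W=1
Step 2 [NS]: N:car5-GO,E:wait,S:empty,W:wait | queues: N=0 E=2 S=0 W=1
Step 3 [NS]: N:empty,E:wait,S:empty,W:wait | queues: N=0 E=2 S=0 W=1
Step 4 [EW]: N:wait,E:car2-GO,S:wait,W:car4-GO | queues: N=0 E=1 S=0 W=0
Step 5 [EW]: N:wait,E:car3-GO,S:wait,W:empty | queues: N=0 E=0 S=0 W=0
Car 4 crosses at step 4

4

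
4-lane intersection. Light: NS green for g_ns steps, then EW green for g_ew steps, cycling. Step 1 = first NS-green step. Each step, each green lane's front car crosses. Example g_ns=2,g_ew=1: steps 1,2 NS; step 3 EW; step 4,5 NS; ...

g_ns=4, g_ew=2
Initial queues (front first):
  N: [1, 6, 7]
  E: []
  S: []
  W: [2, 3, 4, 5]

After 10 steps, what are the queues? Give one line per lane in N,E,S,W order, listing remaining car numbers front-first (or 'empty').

Step 1 [NS]: N:car1-GO,E:wait,S:empty,W:wait | queues: N=2 E=0 S=0 W=4
Step 2 [NS]: N:car6-GO,E:wait,S:empty,W:wait | queues: N=1 E=0 S=0 W=4
Step 3 [NS]: N:car7-GO,E:wait,S:empty,W:wait | queues: N=0 E=0 S=0 W=4
Step 4 [NS]: N:empty,E:wait,S:empty,W:wait | queues: N=0 E=0 S=0 W=4
Step 5 [EW]: N:wait,E:empty,S:wait,W:car2-GO | queues: N=0 E=0 S=0 W=3
Step 6 [EW]: N:wait,E:empty,S:wait,W:car3-GO | queues: N=0 E=0 S=0 W=2
Step 7 [NS]: N:empty,E:wait,S:empty,W:wait | queues: N=0 E=0 S=0 W=2
Step 8 [NS]: N:empty,E:wait,S:empty,W:wait | queues: N=0 E=0 S=0 W=2
Step 9 [NS]: N:empty,E:wait,S:empty,W:wait | queues: N=0 E=0 S=0 W=2
Step 10 [NS]: N:empty,E:wait,S:empty,W:wait | queues: N=0 E=0 S=0 W=2

N: empty
E: empty
S: empty
W: 4 5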